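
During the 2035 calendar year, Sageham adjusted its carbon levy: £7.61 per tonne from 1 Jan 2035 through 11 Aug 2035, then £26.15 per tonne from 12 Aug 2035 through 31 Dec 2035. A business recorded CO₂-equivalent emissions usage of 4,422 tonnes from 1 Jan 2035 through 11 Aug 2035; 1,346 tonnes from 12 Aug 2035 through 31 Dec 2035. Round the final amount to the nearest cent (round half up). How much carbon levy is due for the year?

1 Jan – 11 Aug 2035: 4,422 tonnes at £7.61/tonne → £33,651.42
12 Aug – 31 Dec 2035: 1,346 tonnes at £26.15/tonne → £35,197.90

£68,849.32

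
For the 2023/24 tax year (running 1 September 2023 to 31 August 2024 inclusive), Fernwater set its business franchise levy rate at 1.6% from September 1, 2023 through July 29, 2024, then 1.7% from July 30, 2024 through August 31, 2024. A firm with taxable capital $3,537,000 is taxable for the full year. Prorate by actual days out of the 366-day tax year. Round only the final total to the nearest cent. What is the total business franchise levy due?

September 1, 2023 – July 29, 2024: 333 days at 1.6% → $3,537,000 × 1.6% × 333/366 = $51,489.4426
July 30 – August 31, 2024: 33 days at 1.7% → $3,537,000 × 1.7% × 33/366 = $5,421.4672
Total = $56,910.9098

$56,910.91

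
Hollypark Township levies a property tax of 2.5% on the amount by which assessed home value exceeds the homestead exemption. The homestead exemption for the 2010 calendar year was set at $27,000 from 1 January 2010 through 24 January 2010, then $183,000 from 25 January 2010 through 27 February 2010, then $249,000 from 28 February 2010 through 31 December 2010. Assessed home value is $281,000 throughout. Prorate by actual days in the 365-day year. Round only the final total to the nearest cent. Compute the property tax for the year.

$1,318.63

1 January – 24 January 2010: 24 days, exemption $27,000 → ($281,000 − $27,000) × 2.5% × 24/365 = $417.5342
25 January – 27 February 2010: 34 days, exemption $183,000 → ($281,000 − $183,000) × 2.5% × 34/365 = $228.2192
28 February – 31 December 2010: 307 days, exemption $249,000 → ($281,000 − $249,000) × 2.5% × 307/365 = $672.8767
Total = $1,318.6301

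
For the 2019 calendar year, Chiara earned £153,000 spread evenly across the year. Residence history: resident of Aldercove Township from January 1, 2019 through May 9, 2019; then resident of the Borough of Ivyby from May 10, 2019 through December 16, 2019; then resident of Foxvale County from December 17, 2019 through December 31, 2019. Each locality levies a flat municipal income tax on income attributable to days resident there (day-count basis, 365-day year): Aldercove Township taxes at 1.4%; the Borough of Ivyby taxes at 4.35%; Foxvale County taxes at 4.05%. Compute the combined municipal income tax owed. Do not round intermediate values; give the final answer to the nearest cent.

£5,041.45

Aldercove Township, January 1 – May 9, 2019: 129 days → £153,000 × 1.4% × 129/365 = £757.0356
The Borough of Ivyby, May 10 – December 16, 2019: 221 days → £153,000 × 4.35% × 221/365 = £4,029.7685
Foxvale County, December 17 – December 31, 2019: 15 days → £153,000 × 4.05% × 15/365 = £254.6507
Total = £5,041.4548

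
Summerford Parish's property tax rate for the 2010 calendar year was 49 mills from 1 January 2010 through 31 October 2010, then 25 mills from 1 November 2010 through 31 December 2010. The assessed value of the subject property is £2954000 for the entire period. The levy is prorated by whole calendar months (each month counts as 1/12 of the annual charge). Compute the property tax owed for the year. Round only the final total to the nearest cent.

1 January – 31 October 2010: 10 months at 49 mills → £2954000 × 4.9% × 10/12 = £120621.6667
1 November – 31 December 2010: 2 months at 25 mills → £2954000 × 2.5% × 2/12 = £12308.3333
Total = £132930.0000

£132930.00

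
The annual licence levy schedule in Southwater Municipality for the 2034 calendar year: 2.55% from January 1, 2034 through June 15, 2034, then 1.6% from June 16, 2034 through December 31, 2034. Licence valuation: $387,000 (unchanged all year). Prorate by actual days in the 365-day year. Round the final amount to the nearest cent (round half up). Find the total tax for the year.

January 1 – June 15, 2034: 166 days at 2.55% → $387,000 × 2.55% × 166/365 = $4,488.1397
June 16 – December 31, 2034: 199 days at 1.6% → $387,000 × 1.6% × 199/365 = $3,375.9123
Total = $7,864.0521

$7,864.05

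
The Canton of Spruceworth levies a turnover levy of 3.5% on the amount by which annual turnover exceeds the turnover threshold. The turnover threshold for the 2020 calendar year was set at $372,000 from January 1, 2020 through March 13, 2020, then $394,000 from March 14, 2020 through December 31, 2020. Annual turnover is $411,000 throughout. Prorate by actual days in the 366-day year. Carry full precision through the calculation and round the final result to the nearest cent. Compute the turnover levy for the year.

$748.58

January 1 – March 13, 2020: 73 days, exemption $372,000 → ($411,000 − $372,000) × 3.5% × 73/366 = $272.2541
March 14 – December 31, 2020: 293 days, exemption $394,000 → ($411,000 − $394,000) × 3.5% × 293/366 = $476.3251
Total = $748.5792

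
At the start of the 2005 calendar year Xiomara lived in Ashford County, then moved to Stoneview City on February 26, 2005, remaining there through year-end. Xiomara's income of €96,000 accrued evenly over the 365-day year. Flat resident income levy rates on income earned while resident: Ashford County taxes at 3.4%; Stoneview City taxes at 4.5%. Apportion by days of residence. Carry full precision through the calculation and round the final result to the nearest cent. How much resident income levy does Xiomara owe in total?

€4,157.98

Ashford County, January 1 – February 25, 2005: 56 days → €96,000 × 3.4% × 56/365 = €500.7781
Stoneview City, February 26 – December 31, 2005: 309 days → €96,000 × 4.5% × 309/365 = €3,657.2055
Total = €4,157.9836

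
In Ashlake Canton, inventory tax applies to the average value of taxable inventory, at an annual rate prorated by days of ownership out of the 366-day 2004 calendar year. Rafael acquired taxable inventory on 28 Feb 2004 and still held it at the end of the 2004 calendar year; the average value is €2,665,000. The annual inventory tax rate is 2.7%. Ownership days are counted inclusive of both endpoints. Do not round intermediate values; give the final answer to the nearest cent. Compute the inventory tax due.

Days held (28 Feb – 31 Dec 2004): 308 out of 366
Tax = €2,665,000 × 2.7% × 308/366 = €60,552.2951

€60,552.30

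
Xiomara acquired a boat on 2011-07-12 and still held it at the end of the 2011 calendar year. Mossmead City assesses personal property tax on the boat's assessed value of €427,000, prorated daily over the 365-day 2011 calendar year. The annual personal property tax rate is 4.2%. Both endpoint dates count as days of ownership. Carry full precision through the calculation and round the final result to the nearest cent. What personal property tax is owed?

€8,500.22

Days held (2011-07-12 to 2011-12-31): 173 out of 365
Tax = €427,000 × 4.2% × 173/365 = €8,500.2247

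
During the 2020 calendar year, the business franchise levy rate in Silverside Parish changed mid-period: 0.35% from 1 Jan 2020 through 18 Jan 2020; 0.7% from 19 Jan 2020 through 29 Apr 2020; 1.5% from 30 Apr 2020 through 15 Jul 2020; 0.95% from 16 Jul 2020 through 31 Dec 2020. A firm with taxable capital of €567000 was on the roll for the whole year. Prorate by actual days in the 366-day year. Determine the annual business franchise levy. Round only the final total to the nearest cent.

€5480.23

1 Jan – 18 Jan 2020: 18 days at 0.35% → €567000 × 0.35% × 18/366 = €97.5984
19 Jan – 29 Apr 2020: 102 days at 0.7% → €567000 × 0.7% × 102/366 = €1106.1148
30 Apr – 15 Jul 2020: 77 days at 1.5% → €567000 × 1.5% × 77/366 = €1789.3033
16 Jul – 31 Dec 2020: 169 days at 0.95% → €567000 × 0.95% × 169/366 = €2487.2090
Total = €5480.2254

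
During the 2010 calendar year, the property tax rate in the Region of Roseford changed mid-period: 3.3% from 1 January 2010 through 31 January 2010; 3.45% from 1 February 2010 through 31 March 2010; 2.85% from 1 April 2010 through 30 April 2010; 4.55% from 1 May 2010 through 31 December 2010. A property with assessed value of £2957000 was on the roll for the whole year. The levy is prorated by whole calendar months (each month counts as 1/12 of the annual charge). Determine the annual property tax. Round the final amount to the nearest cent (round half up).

1 January – 31 January 2010: 1 month at 3.3% → £2957000 × 3.3% × 1/12 = £8131.7500
1 February – 31 March 2010: 2 months at 3.45% → £2957000 × 3.45% × 2/12 = £17002.7500
1 April – 30 April 2010: 1 month at 2.85% → £2957000 × 2.85% × 1/12 = £7022.8750
1 May – 31 December 2010: 8 months at 4.55% → £2957000 × 4.55% × 8/12 = £89695.6667
Total = £121853.0417

£121853.04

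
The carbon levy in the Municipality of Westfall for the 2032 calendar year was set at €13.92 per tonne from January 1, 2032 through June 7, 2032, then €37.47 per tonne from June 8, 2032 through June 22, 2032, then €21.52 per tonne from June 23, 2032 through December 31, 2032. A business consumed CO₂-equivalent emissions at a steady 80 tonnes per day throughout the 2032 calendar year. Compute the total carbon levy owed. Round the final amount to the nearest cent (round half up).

January 1 – June 7, 2032: 159 days × 80 tonnes/day = 12,720 tonnes at €13.92/tonne → €177,062.40
June 8 – June 22, 2032: 15 days × 80 tonnes/day = 1,200 tonnes at €37.47/tonne → €44,964.00
June 23 – December 31, 2032: 192 days × 80 tonnes/day = 15,360 tonnes at €21.52/tonne → €330,547.20

€552,573.60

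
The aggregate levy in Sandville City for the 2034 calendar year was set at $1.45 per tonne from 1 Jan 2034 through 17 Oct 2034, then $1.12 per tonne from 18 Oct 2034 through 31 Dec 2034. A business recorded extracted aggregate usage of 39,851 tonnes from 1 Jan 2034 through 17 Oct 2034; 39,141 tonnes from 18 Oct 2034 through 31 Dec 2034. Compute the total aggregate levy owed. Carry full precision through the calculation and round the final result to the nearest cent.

1 Jan – 17 Oct 2034: 39,851 tonnes at $1.45/tonne → $57783.95
18 Oct – 31 Dec 2034: 39,141 tonnes at $1.12/tonne → $43837.92

$101621.87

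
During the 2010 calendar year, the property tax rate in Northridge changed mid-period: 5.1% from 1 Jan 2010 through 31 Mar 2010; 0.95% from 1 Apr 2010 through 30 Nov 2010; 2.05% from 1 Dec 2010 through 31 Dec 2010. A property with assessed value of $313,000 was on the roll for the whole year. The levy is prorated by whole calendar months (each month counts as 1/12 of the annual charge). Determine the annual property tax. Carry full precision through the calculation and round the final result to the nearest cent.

1 Jan – 31 Mar 2010: 3 months at 5.1% → $313,000 × 5.1% × 3/12 = $3,990.7500
1 Apr – 30 Nov 2010: 8 months at 0.95% → $313,000 × 0.95% × 8/12 = $1,982.3333
1 Dec – 31 Dec 2010: 1 month at 2.05% → $313,000 × 2.05% × 1/12 = $534.7083
Total = $6,507.7917

$6,507.79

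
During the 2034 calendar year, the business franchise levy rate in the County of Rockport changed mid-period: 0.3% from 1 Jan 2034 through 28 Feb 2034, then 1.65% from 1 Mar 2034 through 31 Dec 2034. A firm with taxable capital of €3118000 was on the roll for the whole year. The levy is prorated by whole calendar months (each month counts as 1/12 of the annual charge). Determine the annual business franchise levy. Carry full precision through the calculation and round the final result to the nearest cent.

€44431.50

1 Jan – 28 Feb 2034: 2 months at 0.3% → €3118000 × 0.3% × 2/12 = €1559.0000
1 Mar – 31 Dec 2034: 10 months at 1.65% → €3118000 × 1.65% × 10/12 = €42872.5000
Total = €44431.5000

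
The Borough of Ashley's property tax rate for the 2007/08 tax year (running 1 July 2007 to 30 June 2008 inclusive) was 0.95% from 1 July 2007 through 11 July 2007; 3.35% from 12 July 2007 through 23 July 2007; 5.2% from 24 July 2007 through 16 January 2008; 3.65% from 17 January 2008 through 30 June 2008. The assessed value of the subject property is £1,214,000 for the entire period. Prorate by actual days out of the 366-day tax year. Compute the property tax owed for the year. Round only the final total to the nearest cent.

1 July – 11 July 2007: 11 days at 0.95% → £1,214,000 × 0.95% × 11/366 = £346.6202
12 July – 23 July 2007: 12 days at 3.35% → £1,214,000 × 3.35% × 12/366 = £1,333.4098
24 July 2007 – 16 January 2008: 177 days at 5.2% → £1,214,000 × 5.2% × 177/366 = £30,529.1148
17 January – 30 June 2008: 166 days at 3.65% → £1,214,000 × 3.65% × 166/366 = £20,097.3388
Total = £52,306.4836

£52,306.48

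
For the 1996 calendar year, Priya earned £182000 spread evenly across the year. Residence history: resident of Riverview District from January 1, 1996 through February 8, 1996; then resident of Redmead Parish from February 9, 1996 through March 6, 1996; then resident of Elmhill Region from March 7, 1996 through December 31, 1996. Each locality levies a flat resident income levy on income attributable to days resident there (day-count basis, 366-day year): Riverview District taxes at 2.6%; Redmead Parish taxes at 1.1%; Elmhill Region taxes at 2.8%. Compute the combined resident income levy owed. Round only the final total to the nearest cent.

£4828.97

Riverview District, January 1 – February 8, 1996: 39 days → £182000 × 2.6% × 39/366 = £504.2295
Redmead Parish, February 9 – March 6, 1996: 27 days → £182000 × 1.1% × 27/366 = £147.6885
Elmhill Region, March 7 – December 31, 1996: 300 days → £182000 × 2.8% × 300/366 = £4177.0492
Total = £4828.9672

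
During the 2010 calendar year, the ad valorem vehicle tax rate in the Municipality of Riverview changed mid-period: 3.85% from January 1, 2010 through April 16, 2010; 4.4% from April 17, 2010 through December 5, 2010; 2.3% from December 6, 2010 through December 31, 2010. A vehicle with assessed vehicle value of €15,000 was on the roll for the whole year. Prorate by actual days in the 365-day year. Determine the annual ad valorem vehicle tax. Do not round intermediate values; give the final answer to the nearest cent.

€613.60

January 1 – April 16, 2010: 106 days at 3.85% → €15,000 × 3.85% × 106/365 = €167.7123
April 17 – December 5, 2010: 233 days at 4.4% → €15,000 × 4.4% × 233/365 = €421.3151
December 6 – December 31, 2010: 26 days at 2.3% → €15,000 × 2.3% × 26/365 = €24.5753
Total = €613.6027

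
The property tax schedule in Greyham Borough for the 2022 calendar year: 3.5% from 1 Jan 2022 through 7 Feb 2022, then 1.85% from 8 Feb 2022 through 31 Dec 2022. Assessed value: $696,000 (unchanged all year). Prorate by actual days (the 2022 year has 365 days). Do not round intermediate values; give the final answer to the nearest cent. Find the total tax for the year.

1 Jan – 7 Feb 2022: 38 days at 3.5% → $696,000 × 3.5% × 38/365 = $2,536.1096
8 Feb – 31 Dec 2022: 327 days at 1.85% → $696,000 × 1.85% × 327/365 = $11,535.4849
Total = $14,071.5945

$14,071.59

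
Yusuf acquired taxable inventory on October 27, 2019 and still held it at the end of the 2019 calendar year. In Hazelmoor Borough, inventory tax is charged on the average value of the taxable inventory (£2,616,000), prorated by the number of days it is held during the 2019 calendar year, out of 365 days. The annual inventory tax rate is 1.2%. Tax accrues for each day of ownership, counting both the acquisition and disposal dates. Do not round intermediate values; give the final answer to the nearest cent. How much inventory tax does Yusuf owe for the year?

Days held (October 27 – December 31, 2019): 66 out of 365
Tax = £2,616,000 × 1.2% × 66/365 = £5,676.3616

£5,676.36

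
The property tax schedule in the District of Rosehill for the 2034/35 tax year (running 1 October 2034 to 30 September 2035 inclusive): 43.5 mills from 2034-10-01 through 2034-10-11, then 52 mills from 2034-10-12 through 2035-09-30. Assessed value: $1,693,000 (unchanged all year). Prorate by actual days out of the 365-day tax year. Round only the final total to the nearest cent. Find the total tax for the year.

2034-10-01 to 2034-10-11: 11 days at 43.5 mills → $1,693,000 × 4.35% × 11/365 = $2,219.4534
2034-10-12 to 2035-09-30: 354 days at 52 mills → $1,693,000 × 5.2% × 354/365 = $85,382.8603
Total = $87,602.3137

$87,602.31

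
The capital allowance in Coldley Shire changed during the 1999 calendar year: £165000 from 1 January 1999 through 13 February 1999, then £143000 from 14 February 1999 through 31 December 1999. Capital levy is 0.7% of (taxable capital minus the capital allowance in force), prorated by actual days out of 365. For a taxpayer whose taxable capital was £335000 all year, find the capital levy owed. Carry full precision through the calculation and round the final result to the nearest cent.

£1325.44

1 January – 13 February 1999: 44 days, exemption £165000 → (£335000 − £165000) × 0.7% × 44/365 = £143.4521
14 February – 31 December 1999: 321 days, exemption £143000 → (£335000 − £143000) × 0.7% × 321/365 = £1181.9836
Total = £1325.4356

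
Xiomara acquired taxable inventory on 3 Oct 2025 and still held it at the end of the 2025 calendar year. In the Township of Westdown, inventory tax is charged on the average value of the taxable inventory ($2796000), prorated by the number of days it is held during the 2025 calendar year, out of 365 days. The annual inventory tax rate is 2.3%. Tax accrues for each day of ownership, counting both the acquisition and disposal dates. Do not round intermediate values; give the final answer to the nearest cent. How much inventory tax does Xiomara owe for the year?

$15856.77

Days held (3 Oct – 31 Dec 2025): 90 out of 365
Tax = $2796000 × 2.3% × 90/365 = $15856.7671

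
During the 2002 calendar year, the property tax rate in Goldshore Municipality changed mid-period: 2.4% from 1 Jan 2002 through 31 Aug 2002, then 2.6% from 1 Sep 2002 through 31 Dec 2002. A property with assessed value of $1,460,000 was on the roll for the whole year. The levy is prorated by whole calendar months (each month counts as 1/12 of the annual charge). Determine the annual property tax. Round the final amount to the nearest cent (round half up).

1 Jan – 31 Aug 2002: 8 months at 2.4% → $1,460,000 × 2.4% × 8/12 = $23,360.0000
1 Sep – 31 Dec 2002: 4 months at 2.6% → $1,460,000 × 2.6% × 4/12 = $12,653.3333
Total = $36,013.3333

$36,013.33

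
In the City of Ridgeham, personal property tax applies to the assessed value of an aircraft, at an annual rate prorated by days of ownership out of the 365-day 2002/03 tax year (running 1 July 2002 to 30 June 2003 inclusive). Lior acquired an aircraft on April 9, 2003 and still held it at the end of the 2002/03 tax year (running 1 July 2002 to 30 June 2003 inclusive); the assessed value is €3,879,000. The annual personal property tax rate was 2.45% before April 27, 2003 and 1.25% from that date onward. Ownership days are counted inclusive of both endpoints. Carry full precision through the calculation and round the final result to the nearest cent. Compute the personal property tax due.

€13,321.44

April 9 – April 26, 2003: 18 days at 2.45% → €3,879,000 × 2.45% × 18/365 = €4,686.6822
April 27 – June 30, 2003: 65 days at 1.25% → €3,879,000 × 1.25% × 65/365 = €8,634.7603
Total = €13,321.4425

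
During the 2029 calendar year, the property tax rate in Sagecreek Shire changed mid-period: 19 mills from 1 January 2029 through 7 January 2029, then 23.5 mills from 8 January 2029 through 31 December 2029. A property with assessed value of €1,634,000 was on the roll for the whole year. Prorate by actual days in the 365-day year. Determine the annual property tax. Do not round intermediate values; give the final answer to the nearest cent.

1 January – 7 January 2029: 7 days at 19 mills → €1,634,000 × 1.9% × 7/365 = €595.4027
8 January – 31 December 2029: 358 days at 23.5 mills → €1,634,000 × 2.35% × 358/365 = €37,662.5808
Total = €38,257.9836

€38,257.98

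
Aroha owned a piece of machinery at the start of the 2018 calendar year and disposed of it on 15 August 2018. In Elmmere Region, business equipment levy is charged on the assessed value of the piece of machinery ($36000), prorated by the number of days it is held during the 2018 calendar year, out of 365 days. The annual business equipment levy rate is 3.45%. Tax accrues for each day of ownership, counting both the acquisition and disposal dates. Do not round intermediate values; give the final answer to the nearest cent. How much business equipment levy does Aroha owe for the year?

Days held (1 January – 15 August 2018): 227 out of 365
Tax = $36000 × 3.45% × 227/365 = $772.4219

$772.42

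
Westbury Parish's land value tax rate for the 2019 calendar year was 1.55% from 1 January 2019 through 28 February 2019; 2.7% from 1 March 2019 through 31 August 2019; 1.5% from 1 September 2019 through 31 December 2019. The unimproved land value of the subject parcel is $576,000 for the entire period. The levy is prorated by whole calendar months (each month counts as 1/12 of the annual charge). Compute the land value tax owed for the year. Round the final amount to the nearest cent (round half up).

1 January – 28 February 2019: 2 months at 1.55% → $576,000 × 1.55% × 2/12 = $1,488.0000
1 March – 31 August 2019: 6 months at 2.7% → $576,000 × 2.7% × 6/12 = $7,776.0000
1 September – 31 December 2019: 4 months at 1.5% → $576,000 × 1.5% × 4/12 = $2,880.0000
Total = $12,144.0000

$12,144.00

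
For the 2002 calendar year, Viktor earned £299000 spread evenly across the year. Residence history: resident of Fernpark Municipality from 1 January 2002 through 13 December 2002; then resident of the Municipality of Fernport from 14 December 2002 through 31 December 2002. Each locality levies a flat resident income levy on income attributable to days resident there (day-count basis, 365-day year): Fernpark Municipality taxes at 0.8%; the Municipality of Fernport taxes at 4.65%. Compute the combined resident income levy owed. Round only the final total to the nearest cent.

£2959.69

Fernpark Municipality, 1 January – 13 December 2002: 347 days → £299000 × 0.8% × 347/365 = £2274.0384
The Municipality of Fernport, 14 December – 31 December 2002: 18 days → £299000 × 4.65% × 18/365 = £685.6521
Total = £2959.6904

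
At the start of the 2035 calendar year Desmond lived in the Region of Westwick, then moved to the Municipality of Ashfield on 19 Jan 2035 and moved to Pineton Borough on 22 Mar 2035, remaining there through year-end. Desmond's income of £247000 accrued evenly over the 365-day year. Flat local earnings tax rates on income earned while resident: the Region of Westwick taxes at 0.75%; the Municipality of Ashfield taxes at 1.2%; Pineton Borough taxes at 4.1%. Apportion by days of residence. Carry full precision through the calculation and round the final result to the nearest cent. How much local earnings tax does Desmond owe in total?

£8502.21

The Region of Westwick, 1 Jan – 18 Jan 2035: 18 days → £247000 × 0.75% × 18/365 = £91.3562
The Municipality of Ashfield, 19 Jan – 21 Mar 2035: 62 days → £247000 × 1.2% × 62/365 = £503.4740
Pineton Borough, 22 Mar – 31 Dec 2035: 285 days → £247000 × 4.1% × 285/365 = £7907.3836
Total = £8502.2137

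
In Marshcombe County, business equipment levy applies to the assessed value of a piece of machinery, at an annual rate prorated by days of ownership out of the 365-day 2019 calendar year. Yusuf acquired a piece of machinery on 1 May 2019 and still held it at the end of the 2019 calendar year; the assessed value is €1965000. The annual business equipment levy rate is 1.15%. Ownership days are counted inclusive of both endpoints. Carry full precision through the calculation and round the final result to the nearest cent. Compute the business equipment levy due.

€15168.18

Days held (1 May – 31 December 2019): 245 out of 365
Tax = €1965000 × 1.15% × 245/365 = €15168.1849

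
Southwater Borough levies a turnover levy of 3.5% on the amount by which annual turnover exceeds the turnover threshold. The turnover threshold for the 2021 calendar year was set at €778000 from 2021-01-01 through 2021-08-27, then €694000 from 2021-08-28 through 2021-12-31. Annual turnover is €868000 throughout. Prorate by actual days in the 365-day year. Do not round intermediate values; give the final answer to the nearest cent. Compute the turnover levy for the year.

€4164.90

2021-01-01 to 2021-08-27: 239 days, exemption €778000 → (€868000 − €778000) × 3.5% × 239/365 = €2062.6027
2021-08-28 to 2021-12-31: 126 days, exemption €694000 → (€868000 − €694000) × 3.5% × 126/365 = €2102.3014
Total = €4164.9041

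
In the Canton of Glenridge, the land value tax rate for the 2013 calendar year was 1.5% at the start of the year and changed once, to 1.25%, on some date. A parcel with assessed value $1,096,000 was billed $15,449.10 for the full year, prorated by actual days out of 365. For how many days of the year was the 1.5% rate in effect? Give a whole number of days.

233 days

Let d = days at the first rate; then 365 − d days at the second rate.
$1,096,000 × [1.5%·d + 1.25%·(365−d)] / 365 = $15,449.10
Solving gives d = 233, so the new rate took effect on 22 August 2013.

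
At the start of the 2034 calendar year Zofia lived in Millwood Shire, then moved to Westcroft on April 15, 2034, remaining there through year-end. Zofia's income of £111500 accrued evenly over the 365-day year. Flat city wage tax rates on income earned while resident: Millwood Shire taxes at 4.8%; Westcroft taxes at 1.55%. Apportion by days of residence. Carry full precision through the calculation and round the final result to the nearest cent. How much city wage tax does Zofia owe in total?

Millwood Shire, January 1 – April 14, 2034: 104 days → £111500 × 4.8% × 104/365 = £1524.9534
Westcroft, April 15 – December 31, 2034: 261 days → £111500 × 1.55% × 261/365 = £1235.8171
Total = £2760.7705

£2760.77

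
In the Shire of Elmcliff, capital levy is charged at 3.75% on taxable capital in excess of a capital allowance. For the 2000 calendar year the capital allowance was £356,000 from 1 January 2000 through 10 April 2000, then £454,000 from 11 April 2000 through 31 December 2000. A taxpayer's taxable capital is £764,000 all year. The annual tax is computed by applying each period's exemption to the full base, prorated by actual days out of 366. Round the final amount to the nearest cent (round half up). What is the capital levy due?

1 January – 10 April 2000: 101 days, exemption £356,000 → (£764,000 − £356,000) × 3.75% × 101/366 = £4,222.1311
11 April – 31 December 2000: 265 days, exemption £454,000 → (£764,000 − £454,000) × 3.75% × 265/366 = £8,417.0082
Total = £12,639.1393

£12,639.14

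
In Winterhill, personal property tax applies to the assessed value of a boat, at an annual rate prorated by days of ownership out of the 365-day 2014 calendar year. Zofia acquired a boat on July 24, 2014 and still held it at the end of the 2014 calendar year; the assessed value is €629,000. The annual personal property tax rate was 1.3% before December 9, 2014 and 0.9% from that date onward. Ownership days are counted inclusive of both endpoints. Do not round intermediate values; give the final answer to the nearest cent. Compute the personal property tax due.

€3,448.30

July 24 – December 8, 2014: 138 days at 1.3% → €629,000 × 1.3% × 138/365 = €3,091.5781
December 9 – December 31, 2014: 23 days at 0.9% → €629,000 × 0.9% × 23/365 = €356.7205
Total = €3,448.2986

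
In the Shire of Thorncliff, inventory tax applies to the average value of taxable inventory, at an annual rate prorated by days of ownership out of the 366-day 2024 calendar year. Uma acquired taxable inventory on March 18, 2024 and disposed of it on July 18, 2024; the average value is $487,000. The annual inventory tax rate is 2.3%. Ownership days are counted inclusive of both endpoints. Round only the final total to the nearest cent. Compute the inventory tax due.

$3,764.27

Days held (March 18 – July 18, 2024): 123 out of 366
Tax = $487,000 × 2.3% × 123/366 = $3,764.2705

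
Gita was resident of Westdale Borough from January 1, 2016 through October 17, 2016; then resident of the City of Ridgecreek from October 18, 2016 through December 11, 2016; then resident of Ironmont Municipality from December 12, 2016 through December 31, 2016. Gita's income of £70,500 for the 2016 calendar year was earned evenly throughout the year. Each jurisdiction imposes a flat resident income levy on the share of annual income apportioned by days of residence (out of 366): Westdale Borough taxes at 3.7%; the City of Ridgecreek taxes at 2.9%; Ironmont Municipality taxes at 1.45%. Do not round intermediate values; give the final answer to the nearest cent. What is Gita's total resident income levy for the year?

£2,437.07

Westdale Borough, January 1 – October 17, 2016: 291 days → £70,500 × 3.7% × 291/366 = £2,073.9713
The City of Ridgecreek, October 18 – December 11, 2016: 55 days → £70,500 × 2.9% × 55/366 = £307.2336
Ironmont Municipality, December 12 – December 31, 2016: 20 days → £70,500 × 1.45% × 20/366 = £55.8607
Total = £2,437.0656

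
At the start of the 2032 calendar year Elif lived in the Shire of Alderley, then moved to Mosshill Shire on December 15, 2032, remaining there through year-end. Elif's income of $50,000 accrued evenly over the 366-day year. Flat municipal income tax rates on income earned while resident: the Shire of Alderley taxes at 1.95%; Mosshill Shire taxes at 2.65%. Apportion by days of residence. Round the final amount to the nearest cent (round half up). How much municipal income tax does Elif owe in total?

$991.26

The Shire of Alderley, January 1 – December 14, 2032: 349 days → $50,000 × 1.95% × 349/366 = $929.7131
Mosshill Shire, December 15 – December 31, 2032: 17 days → $50,000 × 2.65% × 17/366 = $61.5437
Total = $991.2568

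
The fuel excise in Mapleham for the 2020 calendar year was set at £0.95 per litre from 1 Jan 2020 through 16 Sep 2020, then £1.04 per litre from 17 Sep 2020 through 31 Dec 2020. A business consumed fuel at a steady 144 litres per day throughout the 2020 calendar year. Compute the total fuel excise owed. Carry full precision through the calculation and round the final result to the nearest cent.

1 Jan – 16 Sep 2020: 260 days × 144 litres/day = 37,440 litres at £0.95/litre → £35,568.00
17 Sep – 31 Dec 2020: 106 days × 144 litres/day = 15,264 litres at £1.04/litre → £15,874.56

£51,442.56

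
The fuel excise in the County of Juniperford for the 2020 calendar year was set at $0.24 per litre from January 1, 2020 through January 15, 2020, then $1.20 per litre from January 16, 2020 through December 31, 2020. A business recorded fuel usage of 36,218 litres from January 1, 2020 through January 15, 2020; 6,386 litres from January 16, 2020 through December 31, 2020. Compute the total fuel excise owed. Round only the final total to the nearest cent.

$16,355.52

January 1 – January 15, 2020: 36,218 litres at $0.24/litre → $8,692.32
January 16 – December 31, 2020: 6,386 litres at $1.20/litre → $7,663.20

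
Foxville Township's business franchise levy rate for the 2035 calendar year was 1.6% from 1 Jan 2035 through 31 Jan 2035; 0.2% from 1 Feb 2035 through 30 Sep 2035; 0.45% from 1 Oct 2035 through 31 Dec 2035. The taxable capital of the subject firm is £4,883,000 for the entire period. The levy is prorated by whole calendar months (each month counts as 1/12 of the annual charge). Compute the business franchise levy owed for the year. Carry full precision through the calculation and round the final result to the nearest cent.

£18,514.71

1 Jan – 31 Jan 2035: 1 month at 1.6% → £4,883,000 × 1.6% × 1/12 = £6,510.6667
1 Feb – 30 Sep 2035: 8 months at 0.2% → £4,883,000 × 0.2% × 8/12 = £6,510.6667
1 Oct – 31 Dec 2035: 3 months at 0.45% → £4,883,000 × 0.45% × 3/12 = £5,493.3750
Total = £18,514.7083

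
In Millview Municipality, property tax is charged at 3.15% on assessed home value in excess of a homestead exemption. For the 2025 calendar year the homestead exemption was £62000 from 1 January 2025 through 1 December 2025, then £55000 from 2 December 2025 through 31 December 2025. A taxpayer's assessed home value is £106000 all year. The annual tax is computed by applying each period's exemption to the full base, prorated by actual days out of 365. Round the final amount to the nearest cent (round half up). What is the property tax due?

1 January – 1 December 2025: 335 days, exemption £62000 → (£106000 − £62000) × 3.15% × 335/365 = £1272.0822
2 December – 31 December 2025: 30 days, exemption £55000 → (£106000 − £55000) × 3.15% × 30/365 = £132.0411
Total = £1404.1233

£1404.12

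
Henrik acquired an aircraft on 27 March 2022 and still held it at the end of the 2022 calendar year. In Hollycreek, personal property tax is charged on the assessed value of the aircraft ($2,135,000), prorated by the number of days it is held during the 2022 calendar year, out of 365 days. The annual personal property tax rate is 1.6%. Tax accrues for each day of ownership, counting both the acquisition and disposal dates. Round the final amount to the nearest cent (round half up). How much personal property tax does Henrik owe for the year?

$26,204.93

Days held (27 March – 31 December 2022): 280 out of 365
Tax = $2,135,000 × 1.6% × 280/365 = $26,204.9315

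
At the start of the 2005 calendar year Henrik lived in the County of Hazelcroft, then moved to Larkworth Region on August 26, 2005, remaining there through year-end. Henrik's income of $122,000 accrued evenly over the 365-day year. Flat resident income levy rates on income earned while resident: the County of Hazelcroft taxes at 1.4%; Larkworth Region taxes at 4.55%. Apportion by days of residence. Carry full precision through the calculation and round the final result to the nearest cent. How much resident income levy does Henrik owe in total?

$3,055.68

The County of Hazelcroft, January 1 – August 25, 2005: 237 days → $122,000 × 1.4% × 237/365 = $1,109.0301
Larkworth Region, August 26 – December 31, 2005: 128 days → $122,000 × 4.55% × 128/365 = $1,946.6521
Total = $3,055.6822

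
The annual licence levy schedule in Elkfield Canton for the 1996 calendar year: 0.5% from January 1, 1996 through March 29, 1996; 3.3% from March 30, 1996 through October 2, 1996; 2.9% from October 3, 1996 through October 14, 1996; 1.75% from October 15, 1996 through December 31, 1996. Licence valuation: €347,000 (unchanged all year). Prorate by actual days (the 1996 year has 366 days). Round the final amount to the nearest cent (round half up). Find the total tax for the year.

January 1 – March 29, 1996: 89 days at 0.5% → €347,000 × 0.5% × 89/366 = €421.8989
March 30 – October 2, 1996: 187 days at 3.3% → €347,000 × 3.3% × 187/366 = €5,850.6475
October 3 – October 14, 1996: 12 days at 2.9% → €347,000 × 2.9% × 12/366 = €329.9344
October 15 – December 31, 1996: 78 days at 1.75% → €347,000 × 1.75% × 78/366 = €1,294.1393
Total = €7,896.6202

€7,896.62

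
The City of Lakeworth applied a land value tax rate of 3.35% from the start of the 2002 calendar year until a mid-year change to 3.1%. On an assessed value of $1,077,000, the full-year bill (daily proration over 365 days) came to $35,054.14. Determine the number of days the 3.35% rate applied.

226 days

Let d = days at the first rate; then 365 − d days at the second rate.
$1,077,000 × [3.35%·d + 3.1%·(365−d)] / 365 = $35,054.14
Solving gives d = 226, so the new rate took effect on August 15, 2002.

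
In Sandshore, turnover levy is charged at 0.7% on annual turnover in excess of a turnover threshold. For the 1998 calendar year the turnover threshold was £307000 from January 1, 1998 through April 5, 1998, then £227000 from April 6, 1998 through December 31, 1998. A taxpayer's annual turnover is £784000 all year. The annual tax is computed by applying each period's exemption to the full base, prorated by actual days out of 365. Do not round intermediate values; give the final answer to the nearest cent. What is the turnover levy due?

January 1 – April 5, 1998: 95 days, exemption £307000 → (£784000 − £307000) × 0.7% × 95/365 = £869.0548
April 6 – December 31, 1998: 270 days, exemption £227000 → (£784000 − £227000) × 0.7% × 270/365 = £2884.1918
Total = £3753.2466

£3753.25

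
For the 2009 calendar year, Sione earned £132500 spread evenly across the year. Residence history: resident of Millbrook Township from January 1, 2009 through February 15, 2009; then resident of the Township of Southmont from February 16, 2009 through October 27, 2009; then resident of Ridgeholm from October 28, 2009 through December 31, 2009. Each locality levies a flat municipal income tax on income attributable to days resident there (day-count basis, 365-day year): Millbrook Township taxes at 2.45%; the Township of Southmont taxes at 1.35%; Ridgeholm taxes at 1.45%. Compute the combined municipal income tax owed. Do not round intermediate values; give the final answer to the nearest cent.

£1996.03

Millbrook Township, January 1 – February 15, 2009: 46 days → £132500 × 2.45% × 46/365 = £409.1164
The Township of Southmont, February 16 – October 27, 2009: 254 days → £132500 × 1.35% × 254/365 = £1244.7740
Ridgeholm, October 28 – December 31, 2009: 65 days → £132500 × 1.45% × 65/365 = £342.1404
Total = £1996.0308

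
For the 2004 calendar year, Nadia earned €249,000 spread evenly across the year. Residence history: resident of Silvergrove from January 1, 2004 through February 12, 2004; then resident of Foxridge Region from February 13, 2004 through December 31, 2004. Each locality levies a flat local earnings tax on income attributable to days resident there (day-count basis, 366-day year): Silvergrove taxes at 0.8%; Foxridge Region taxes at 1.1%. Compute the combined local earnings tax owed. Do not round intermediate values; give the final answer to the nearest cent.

€2,651.24

Silvergrove, January 1 – February 12, 2004: 43 days → €249,000 × 0.8% × 43/366 = €234.0328
Foxridge Region, February 13 – December 31, 2004: 323 days → €249,000 × 1.1% × 323/366 = €2,417.2049
Total = €2,651.2377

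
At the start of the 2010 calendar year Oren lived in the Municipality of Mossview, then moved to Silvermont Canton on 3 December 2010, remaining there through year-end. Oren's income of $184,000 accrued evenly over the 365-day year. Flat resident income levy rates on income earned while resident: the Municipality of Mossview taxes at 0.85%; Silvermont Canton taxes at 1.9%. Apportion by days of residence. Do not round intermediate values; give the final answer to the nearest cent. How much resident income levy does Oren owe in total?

$1,717.50

The Municipality of Mossview, 1 January – 2 December 2010: 336 days → $184,000 × 0.85% × 336/365 = $1,439.7370
Silvermont Canton, 3 December – 31 December 2010: 29 days → $184,000 × 1.9% × 29/365 = $277.7644
Total = $1,717.5014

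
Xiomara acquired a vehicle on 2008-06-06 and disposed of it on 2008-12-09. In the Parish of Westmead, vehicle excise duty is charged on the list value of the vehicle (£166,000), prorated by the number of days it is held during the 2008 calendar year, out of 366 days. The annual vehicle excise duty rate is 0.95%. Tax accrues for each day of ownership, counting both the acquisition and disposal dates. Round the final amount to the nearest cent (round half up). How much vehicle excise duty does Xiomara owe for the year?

Days held (2008-06-06 to 2008-12-09): 187 out of 366
Tax = £166,000 × 0.95% × 187/366 = £805.7350

£805.73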